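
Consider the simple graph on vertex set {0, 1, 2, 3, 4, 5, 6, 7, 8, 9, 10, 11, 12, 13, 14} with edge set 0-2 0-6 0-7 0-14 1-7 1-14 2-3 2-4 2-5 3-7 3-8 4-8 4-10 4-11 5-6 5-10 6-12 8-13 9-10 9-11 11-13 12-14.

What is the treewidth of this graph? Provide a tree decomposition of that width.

Every bag has size at most 4, so the width is 4 − 1 = 3 and tw(G) ≤ 3. For the lower bound: the 4 vertex sets {1,12,14}, {7}, {0}, {2,3,5,6} are disjoint, each induces a connected subgraph, and every pair is joined by at least one edge of G. Contracting each set to a single vertex therefore yields K_{4} as a minor, and since treewidth is minor-monotone, tw(G) ≥ tw(K_{4}) = 3. Combining the bounds, tw(G) = 3.

Treewidth 3.
Bags: B1 = {1, 7, 12, 14}  B2 = {0, 7, 12, 14}  B3 = {0, 6, 7, 12}  B4 = {0, 3, 6, 7}  B5 = {0, 2, 3, 6}  B6 = {2, 3, 5, 6}  B7 = {2, 3, 5, 8}  B8 = {2, 4, 5, 8}  B9 = {4, 5, 8, 10}  B10 = {4, 8, 10, 13}  B11 = {4, 10, 11, 13}  B12 = {9, 10, 11, 13}
Tree: B1–B2, B2–B3, B3–B4, B4–B5, B5–B6, B6–B7, B7–B8, B8–B9, B9–B10, B10–B11, B11–B12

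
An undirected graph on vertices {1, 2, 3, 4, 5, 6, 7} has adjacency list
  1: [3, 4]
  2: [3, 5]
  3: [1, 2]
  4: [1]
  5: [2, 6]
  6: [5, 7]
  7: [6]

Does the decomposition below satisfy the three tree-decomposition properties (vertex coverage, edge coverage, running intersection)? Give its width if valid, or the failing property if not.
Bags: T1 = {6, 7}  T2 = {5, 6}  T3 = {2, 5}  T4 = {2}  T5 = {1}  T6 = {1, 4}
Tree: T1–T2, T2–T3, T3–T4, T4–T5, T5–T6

No — vertex 3 appears in no bag.

A tree decomposition must satisfy three properties: every vertex lies in some bag; for every edge, both endpoints lie together in some bag; and for every vertex, the bags containing it form a connected subtree. Here vertex 3 appears in no bag, so the decomposition is invalid.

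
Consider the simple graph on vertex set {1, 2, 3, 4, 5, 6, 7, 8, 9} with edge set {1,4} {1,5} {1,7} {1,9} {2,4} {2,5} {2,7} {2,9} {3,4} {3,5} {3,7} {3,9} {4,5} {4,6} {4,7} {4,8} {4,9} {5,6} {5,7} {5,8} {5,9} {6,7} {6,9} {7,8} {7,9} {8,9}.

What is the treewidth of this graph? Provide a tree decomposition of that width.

Treewidth 4.
One optimal decomposition is:
Bags: B1 = {2, 4, 5, 7, 9}  B2 = {3, 4, 5, 7, 9}  B3 = {4, 5, 7, 8, 9}  B4 = {1, 4, 5, 7, 9}  B5 = {4, 5, 6, 7, 9}
Tree: B1–B2, B1–B3, B2–B4, B3–B5

Each bag holds 5 vertices, so the decomposition has width 4, which upper-bounds the treewidth. On the other hand G contains the 5-clique {1, 4, 5, 7, 9}. A clique must lie in a single bag of any decomposition, so no decomposition can have width below 4. Hence tw(G) = 4 exactly.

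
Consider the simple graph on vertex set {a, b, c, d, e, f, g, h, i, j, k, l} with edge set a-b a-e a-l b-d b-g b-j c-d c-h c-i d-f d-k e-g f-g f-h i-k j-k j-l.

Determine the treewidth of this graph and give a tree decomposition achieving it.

Treewidth 3.
Bags: B1 = {c, f, h, i}  B2 = {c, d, f, i}  B3 = {d, f, i, k}  B4 = {d, f, g, k}  B5 = {b, d, g, k}  B6 = {b, g, j, k}  B7 = {b, e, g, j}  B8 = {a, b, e, j}  B9 = {a, e, j, l}
Tree: B1–B2, B2–B3, B3–B4, B4–B5, B5–B6, B6–B7, B7–B8, B8–B9

Each bag holds 4 vertices, so the decomposition has width 3, which upper-bounds the treewidth. For the lower bound: the 4 vertex sets {c,h,i}, {f}, {d}, {b,g,j,k} are disjoint, each induces a connected subgraph, and every pair is joined by at least one edge of G. Contracting each set to a single vertex therefore yields K_{4} as a minor, and since treewidth is minor-monotone, tw(G) ≥ tw(K_{4}) = 3. Combining the bounds, tw(G) = 3.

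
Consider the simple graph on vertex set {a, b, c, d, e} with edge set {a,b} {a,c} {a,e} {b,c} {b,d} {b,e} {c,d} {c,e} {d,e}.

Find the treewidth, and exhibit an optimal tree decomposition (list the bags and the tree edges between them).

Treewidth 3.
Bags: B1 = {b, c, d, e}  B2 = {a, b, c, e}
Tree: B1–B2

Every bag has size at most 4, so the width is 4 − 1 = 3 and tw(G) ≤ 3. On the other hand G contains the 4-clique {b, c, d, e}. A clique must lie in a single bag of any decomposition, so no decomposition can have width below 3. Hence tw(G) = 3 exactly.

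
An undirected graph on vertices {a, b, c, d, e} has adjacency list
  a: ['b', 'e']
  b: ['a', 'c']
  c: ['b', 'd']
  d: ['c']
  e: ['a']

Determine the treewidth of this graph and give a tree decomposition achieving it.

Treewidth 1.
Bags: B1 = {a, e}  B2 = {a, b}  B3 = {b, c}  B4 = {c, d}
Tree: B1–B2, B2–B3, B3–B4

Every bag has size at most 2, so the width is 2 − 1 = 1 and tw(G) ≤ 1. G has an edge, so its treewidth is at least 1. Combining the bounds, tw(G) = 1.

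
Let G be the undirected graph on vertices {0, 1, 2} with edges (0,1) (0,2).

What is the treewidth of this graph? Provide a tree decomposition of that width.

Treewidth 1.
One optimal decomposition is:
Bags: B1 = {0, 1}  B2 = {0, 2}
Tree: B1–B2

The largest bag has 2 vertices, giving width 1; this decomposition certifies tw(G) ≤ 1. Any graph with an edge has treewidth ≥ 1, and G has the edge 0–1. The upper and lower bounds meet at 1, so that is the treewidth.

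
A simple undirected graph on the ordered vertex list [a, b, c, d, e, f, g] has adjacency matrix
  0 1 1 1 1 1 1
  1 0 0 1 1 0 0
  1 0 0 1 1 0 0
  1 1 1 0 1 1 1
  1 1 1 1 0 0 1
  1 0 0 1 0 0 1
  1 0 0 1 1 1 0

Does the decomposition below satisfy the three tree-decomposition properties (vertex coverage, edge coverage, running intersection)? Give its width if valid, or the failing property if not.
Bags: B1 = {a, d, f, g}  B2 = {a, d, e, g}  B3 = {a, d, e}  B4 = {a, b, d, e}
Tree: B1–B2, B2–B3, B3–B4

No — vertex c appears in no bag.

A tree decomposition must satisfy three properties: every vertex lies in some bag; for every edge, both endpoints lie together in some bag; and for every vertex, the bags containing it form a connected subtree. Here vertex c appears in no bag, so the decomposition is invalid.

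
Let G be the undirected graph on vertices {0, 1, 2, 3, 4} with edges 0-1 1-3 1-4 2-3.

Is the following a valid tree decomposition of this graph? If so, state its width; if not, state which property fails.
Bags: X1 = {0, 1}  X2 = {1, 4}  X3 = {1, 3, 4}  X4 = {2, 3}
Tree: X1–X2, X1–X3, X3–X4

No — bags containing vertex 4 are not connected in the tree.

A tree decomposition must satisfy three properties: every vertex lies in some bag; for every edge, both endpoints lie together in some bag; and for every vertex, the bags containing it form a connected subtree. Here bags containing vertex 4 are not connected in the tree, so the decomposition is invalid.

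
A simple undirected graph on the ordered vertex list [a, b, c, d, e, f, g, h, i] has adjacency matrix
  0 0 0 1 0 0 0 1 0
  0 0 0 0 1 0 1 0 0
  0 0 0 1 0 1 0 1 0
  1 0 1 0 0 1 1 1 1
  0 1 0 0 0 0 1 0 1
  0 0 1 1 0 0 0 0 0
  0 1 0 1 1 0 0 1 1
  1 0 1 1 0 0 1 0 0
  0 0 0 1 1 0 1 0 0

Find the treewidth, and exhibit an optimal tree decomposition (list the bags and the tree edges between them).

Treewidth 2.
One optimal decomposition is:
Bags: B1 = {c, d, h}  B2 = {d, g, h}  B3 = {d, g, i}  B4 = {a, d, h}  B5 = {e, g, i}  B6 = {b, e, g}  B7 = {c, d, f}
Tree: B1–B2, B2–B3, B2–B4, B3–B5, B5–B6, B1–B7

The largest bag has 3 vertices, giving width 2; this decomposition certifies tw(G) ≤ 2. Conversely, {d, g, h} is a clique of size 3, and the vertices of any clique must share a bag in every tree decomposition; so some bag has ≥ 3 vertices and tw(G) ≥ 2. Combining the bounds, tw(G) = 2.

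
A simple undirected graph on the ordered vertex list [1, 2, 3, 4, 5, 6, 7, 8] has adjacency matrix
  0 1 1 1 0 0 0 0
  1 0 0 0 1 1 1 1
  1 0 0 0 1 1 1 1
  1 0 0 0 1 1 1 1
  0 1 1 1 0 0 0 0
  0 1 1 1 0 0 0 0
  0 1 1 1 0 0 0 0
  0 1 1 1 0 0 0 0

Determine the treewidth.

A width-3 tree decomposition is:
Bags: B1 = {2, 3, 4, 6}  B2 = {2, 3, 4, 8}  B3 = {2, 3, 4, 5}  B4 = {2, 3, 4, 7}  B5 = {1, 2, 3, 4}
Tree: B1–B2, B2–B3, B3–B4, B4–B5
Every bag has size at most 4, so the width is 4 − 1 = 3 and tw(G) ≤ 3. For the lower bound: the 4 vertex sets {2,6}, {3,8}, {4}, {5} are disjoint, each induces a connected subgraph, and every pair is joined by at least one edge of G. Contracting each set to a single vertex therefore yields K_{4} as a minor, and since treewidth is minor-monotone, tw(G) ≥ tw(K_{4}) = 3. Combining the bounds, tw(G) = 3.

3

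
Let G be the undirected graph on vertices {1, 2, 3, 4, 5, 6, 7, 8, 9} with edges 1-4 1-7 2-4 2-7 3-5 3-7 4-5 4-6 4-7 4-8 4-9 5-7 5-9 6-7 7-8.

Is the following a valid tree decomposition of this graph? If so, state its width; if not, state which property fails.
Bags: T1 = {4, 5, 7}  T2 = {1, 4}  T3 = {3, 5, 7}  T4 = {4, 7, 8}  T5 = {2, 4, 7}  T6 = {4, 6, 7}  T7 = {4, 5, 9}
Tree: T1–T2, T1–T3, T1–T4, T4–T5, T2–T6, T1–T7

A tree decomposition must satisfy three properties: every vertex lies in some bag; for every edge, both endpoints lie together in some bag; and for every vertex, the bags containing it form a connected subtree. Here edge (7,1) lies in no bag, so the decomposition is invalid.

No — edge (7,1) lies in no bag.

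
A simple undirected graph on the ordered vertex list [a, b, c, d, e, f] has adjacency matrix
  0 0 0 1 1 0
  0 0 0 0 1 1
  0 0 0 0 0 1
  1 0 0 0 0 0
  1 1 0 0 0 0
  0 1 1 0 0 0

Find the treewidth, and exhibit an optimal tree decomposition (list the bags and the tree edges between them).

The largest bag has 2 vertices, giving width 1; this decomposition certifies tw(G) ≤ 1. Since G has at least one edge (e.g. c–f), it is not an edgeless graph, so tw(G) ≥ 1. Hence tw(G) = 1 exactly.

Treewidth 1.
One optimal decomposition is:
Bags: B1 = {c, f}  B2 = {b, f}  B3 = {b, e}  B4 = {a, e}  B5 = {a, d}
Tree: B1–B2, B2–B3, B3–B4, B4–B5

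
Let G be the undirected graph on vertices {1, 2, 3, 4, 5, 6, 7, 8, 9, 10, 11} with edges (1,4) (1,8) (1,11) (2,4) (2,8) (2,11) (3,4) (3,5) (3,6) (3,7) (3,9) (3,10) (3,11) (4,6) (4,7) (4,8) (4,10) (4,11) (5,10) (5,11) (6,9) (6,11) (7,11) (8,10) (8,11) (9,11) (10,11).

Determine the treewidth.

3

A width-3 tree decomposition is:
Bags: B1 = {3, 4, 10, 11}  B2 = {4, 8, 10, 11}  B3 = {2, 4, 8, 11}  B4 = {3, 4, 6, 11}  B5 = {1, 4, 8, 11}  B6 = {3, 5, 10, 11}  B7 = {3, 4, 7, 11}  B8 = {3, 6, 9, 11}
Tree: B1–B2, B2–B3, B1–B4, B2–B5, B1–B6, B1–B7, B4–B8
Every bag has size at most 4, so the width is 4 − 1 = 3 and tw(G) ≤ 3. Conversely, {3, 6, 9, 11} is a clique of size 4, and the vertices of any clique must share a bag in every tree decomposition; so some bag has ≥ 4 vertices and tw(G) ≥ 3. Hence tw(G) = 3 exactly.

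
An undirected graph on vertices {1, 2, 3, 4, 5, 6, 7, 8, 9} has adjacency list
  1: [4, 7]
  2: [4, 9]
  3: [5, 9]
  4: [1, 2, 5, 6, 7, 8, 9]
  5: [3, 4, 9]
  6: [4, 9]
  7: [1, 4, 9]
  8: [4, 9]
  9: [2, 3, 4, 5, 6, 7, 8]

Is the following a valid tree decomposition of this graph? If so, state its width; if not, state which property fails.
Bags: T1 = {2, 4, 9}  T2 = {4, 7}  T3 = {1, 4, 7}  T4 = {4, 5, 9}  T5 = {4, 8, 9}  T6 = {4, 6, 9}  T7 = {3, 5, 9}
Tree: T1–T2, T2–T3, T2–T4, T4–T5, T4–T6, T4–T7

No — edge (9,7) lies in no bag.

A tree decomposition must satisfy three properties: every vertex lies in some bag; for every edge, both endpoints lie together in some bag; and for every vertex, the bags containing it form a connected subtree. Here edge (9,7) lies in no bag, so the decomposition is invalid.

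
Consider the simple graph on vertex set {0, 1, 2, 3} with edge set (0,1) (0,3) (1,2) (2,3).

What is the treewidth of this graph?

2

A width-2 tree decomposition is:
Bags: B1 = {1, 2, 3}  B2 = {0, 1, 3}
Tree: B1–B2
Each bag holds 3 vertices, so the decomposition has width 2, which upper-bounds the treewidth. For the lower bound, G contains the cycle 1–2–3–0–1, so G is not a forest; only forests have treewidth ≤ 1, hence tw(G) ≥ 2. Hence tw(G) = 2 exactly.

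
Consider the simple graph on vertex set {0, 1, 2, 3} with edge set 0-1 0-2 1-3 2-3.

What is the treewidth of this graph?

2

A width-2 tree decomposition is:
Bags: B1 = {0, 2, 3}  B2 = {0, 1, 3}
Tree: B1–B2
The largest bag has 3 vertices, giving width 2; this decomposition certifies tw(G) ≤ 2. Since 0–2–3–1–0 is a cycle in G, G is not acyclic. Forests are exactly the graphs of treewidth ≤ 1, so tw(G) ≥ 2. The upper and lower bounds meet at 2, so that is the treewidth.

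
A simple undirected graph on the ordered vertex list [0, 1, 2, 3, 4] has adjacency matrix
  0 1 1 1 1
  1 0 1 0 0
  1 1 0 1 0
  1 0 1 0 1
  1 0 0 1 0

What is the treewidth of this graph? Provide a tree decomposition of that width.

Treewidth 2.
Bags: B1 = {0, 3, 4}  B2 = {0, 2, 3}  B3 = {0, 1, 2}
Tree: B1–B2, B2–B3

Every bag has size at most 3, so the width is 3 − 1 = 2 and tw(G) ≤ 2. On the other hand G contains the 3-clique {0, 1, 2}. A clique must lie in a single bag of any decomposition, so no decomposition can have width below 2. Therefore the treewidth is 2.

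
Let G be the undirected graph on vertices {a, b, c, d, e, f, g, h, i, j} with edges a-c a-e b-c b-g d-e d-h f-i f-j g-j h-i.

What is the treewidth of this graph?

2

A width-2 tree decomposition is:
Bags: B1 = {d, e, h}  B2 = {a, e, h}  B3 = {a, c, h}  B4 = {b, c, h}  B5 = {b, g, h}  B6 = {g, h, j}  B7 = {f, h, j}  B8 = {f, h, i}
Tree: B1–B2, B2–B3, B3–B4, B4–B5, B5–B6, B6–B7, B7–B8
Every bag has size at most 3, so the width is 3 − 1 = 2 and tw(G) ≤ 2. For the lower bound, G contains the cycle h–d–e–a–c–b–g–j–f–i–h, so G is not a forest; only forests have treewidth ≤ 1, hence tw(G) ≥ 2. The upper and lower bounds meet at 2, so that is the treewidth.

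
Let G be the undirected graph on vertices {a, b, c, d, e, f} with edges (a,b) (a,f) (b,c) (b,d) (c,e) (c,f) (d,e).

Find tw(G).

2

A width-2 tree decomposition is:
Bags: B1 = {a, c, f}  B2 = {a, b, c}  B3 = {b, c, e}  B4 = {b, d, e}
Tree: B1–B2, B2–B3, B3–B4
Each bag holds 3 vertices, so the decomposition has width 2, which upper-bounds the treewidth. The edges f–a–b–c–f form a cycle, so G is not a tree and its treewidth is at least 2. Hence tw(G) = 2 exactly.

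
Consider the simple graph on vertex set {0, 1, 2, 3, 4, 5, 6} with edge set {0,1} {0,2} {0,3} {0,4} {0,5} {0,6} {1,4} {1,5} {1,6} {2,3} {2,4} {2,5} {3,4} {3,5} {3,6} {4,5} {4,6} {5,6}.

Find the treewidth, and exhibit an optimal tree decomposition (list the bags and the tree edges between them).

Treewidth 4.
One optimal decomposition is:
Bags: B1 = {0, 1, 4, 5, 6}  B2 = {0, 3, 4, 5, 6}  B3 = {0, 2, 3, 4, 5}
Tree: B1–B2, B2–B3

Every bag has size at most 5, so the width is 5 − 1 = 4 and tw(G) ≤ 4. Conversely, {0, 1, 4, 5, 6} is a clique of size 5, and the vertices of any clique must share a bag in every tree decomposition; so some bag has ≥ 5 vertices and tw(G) ≥ 4. The upper and lower bounds meet at 4, so that is the treewidth.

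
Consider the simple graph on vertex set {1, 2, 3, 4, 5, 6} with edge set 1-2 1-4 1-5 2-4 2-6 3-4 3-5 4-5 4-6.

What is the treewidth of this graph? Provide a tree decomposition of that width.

Treewidth 2.
One such decomposition:
Bags: B1 = {1, 2, 4}  B2 = {1, 4, 5}  B3 = {3, 4, 5}  B4 = {2, 4, 6}
Tree: B1–B2, B2–B3, B1–B4

Every bag has size at most 3, so the width is 3 − 1 = 2 and tw(G) ≤ 2. Conversely, {1, 2, 4} is a clique of size 3, and the vertices of any clique must share a bag in every tree decomposition; so some bag has ≥ 3 vertices and tw(G) ≥ 2. Combining the bounds, tw(G) = 2.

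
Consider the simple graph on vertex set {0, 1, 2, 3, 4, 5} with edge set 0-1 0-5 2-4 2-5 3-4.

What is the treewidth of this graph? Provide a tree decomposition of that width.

Treewidth 1.
One optimal decomposition is:
Bags: B1 = {3, 4}  B2 = {2, 4}  B3 = {2, 5}  B4 = {0, 5}  B5 = {0, 1}
Tree: B1–B2, B2–B3, B3–B4, B4–B5

The largest bag has 2 vertices, giving width 1; this decomposition certifies tw(G) ≤ 1. Any graph with an edge has treewidth ≥ 1, and G has the edge 3–4. Therefore the treewidth is 1.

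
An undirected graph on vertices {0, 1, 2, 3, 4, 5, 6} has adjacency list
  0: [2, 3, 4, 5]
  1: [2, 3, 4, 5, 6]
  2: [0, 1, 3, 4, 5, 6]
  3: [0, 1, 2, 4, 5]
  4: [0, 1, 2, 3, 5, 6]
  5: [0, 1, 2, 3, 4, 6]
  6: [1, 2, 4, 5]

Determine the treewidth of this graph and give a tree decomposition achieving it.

Treewidth 4.
One optimal decomposition is:
Bags: B1 = {1, 2, 4, 5, 6}  B2 = {1, 2, 3, 4, 5}  B3 = {0, 2, 3, 4, 5}
Tree: B1–B2, B2–B3

The largest bag has 5 vertices, giving width 4; this decomposition certifies tw(G) ≤ 4. Conversely, {0, 2, 3, 4, 5} is a clique of size 5, and the vertices of any clique must share a bag in every tree decomposition; so some bag has ≥ 5 vertices and tw(G) ≥ 4. Combining the bounds, tw(G) = 4.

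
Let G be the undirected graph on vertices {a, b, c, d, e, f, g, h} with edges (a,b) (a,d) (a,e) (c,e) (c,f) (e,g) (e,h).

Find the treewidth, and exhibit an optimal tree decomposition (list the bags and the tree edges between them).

The largest bag has 2 vertices, giving width 1; this decomposition certifies tw(G) ≤ 1. Since G has at least one edge (e.g. e–a), it is not an edgeless graph, so tw(G) ≥ 1. The upper and lower bounds meet at 1, so that is the treewidth.

Treewidth 1.
One optimal decomposition is:
Bags: B1 = {a, e}  B2 = {a, b}  B3 = {c, e}  B4 = {e, g}  B5 = {e, h}  B6 = {a, d}  B7 = {c, f}
Tree: B1–B2, B1–B3, B1–B4, B1–B5, B2–B6, B3–B7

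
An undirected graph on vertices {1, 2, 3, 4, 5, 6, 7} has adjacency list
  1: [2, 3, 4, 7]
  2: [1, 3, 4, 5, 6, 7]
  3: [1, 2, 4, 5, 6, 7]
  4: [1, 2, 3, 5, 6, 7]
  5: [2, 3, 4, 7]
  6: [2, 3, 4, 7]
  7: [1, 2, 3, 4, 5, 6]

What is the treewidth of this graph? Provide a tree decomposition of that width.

Each bag holds 5 vertices, so the decomposition has width 4, which upper-bounds the treewidth. Conversely, {1, 2, 3, 4, 7} is a clique of size 5, and the vertices of any clique must share a bag in every tree decomposition; so some bag has ≥ 5 vertices and tw(G) ≥ 4. Hence tw(G) = 4 exactly.

Treewidth 4.
One optimal decomposition is:
Bags: B1 = {1, 2, 3, 4, 7}  B2 = {2, 3, 4, 5, 7}  B3 = {2, 3, 4, 6, 7}
Tree: B1–B2, B1–B3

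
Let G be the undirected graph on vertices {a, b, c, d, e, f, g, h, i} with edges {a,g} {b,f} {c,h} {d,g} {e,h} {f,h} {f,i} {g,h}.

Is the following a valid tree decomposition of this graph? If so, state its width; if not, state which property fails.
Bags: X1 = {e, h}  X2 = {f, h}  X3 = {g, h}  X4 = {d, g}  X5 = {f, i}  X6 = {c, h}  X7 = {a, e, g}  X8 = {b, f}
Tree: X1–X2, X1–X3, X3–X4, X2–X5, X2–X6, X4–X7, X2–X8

A tree decomposition must satisfy three properties: every vertex lies in some bag; for every edge, both endpoints lie together in some bag; and for every vertex, the bags containing it form a connected subtree. Here bags containing vertex e are not connected in the tree, so the decomposition is invalid.

No — bags containing vertex e are not connected in the tree.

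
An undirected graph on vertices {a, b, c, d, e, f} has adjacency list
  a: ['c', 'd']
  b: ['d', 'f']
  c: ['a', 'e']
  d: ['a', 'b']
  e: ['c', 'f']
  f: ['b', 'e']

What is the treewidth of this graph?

2

A width-2 tree decomposition is:
Bags: B1 = {b, e, f}  B2 = {b, d, e}  B3 = {a, d, e}  B4 = {a, c, e}
Tree: B1–B2, B2–B3, B3–B4
Each bag holds 3 vertices, so the decomposition has width 2, which upper-bounds the treewidth. For the lower bound, G contains the cycle e–f–b–d–a–c–e, so G is not a forest; only forests have treewidth ≤ 1, hence tw(G) ≥ 2. Therefore the treewidth is 2.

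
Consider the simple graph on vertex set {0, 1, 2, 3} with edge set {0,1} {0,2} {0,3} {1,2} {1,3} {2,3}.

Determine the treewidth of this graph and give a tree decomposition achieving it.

Treewidth 3.
Bags: B1 = {0, 1, 2, 3}
Tree: (single bag)

A single bag containing all 4 vertices is trivially a valid decomposition of width 3. For the lower bound, the 4 vertices {0, 1, 2, 3} are pairwise adjacent, and any tree decomposition puts a clique entirely inside one bag — forcing width ≥ 3. Combining the bounds, tw(G) = 3.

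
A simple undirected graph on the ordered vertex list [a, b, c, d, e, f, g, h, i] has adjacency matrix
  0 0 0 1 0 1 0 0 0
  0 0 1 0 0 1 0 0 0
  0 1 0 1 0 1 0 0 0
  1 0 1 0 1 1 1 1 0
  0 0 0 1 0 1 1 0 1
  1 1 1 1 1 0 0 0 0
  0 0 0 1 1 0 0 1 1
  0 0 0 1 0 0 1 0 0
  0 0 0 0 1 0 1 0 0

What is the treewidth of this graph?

2

A width-2 tree decomposition is:
Bags: B1 = {d, e, g}  B2 = {d, e, f}  B3 = {e, g, i}  B4 = {a, d, f}  B5 = {d, g, h}  B6 = {c, d, f}  B7 = {b, c, f}
Tree: B1–B2, B1–B3, B2–B4, B1–B5, B2–B6, B6–B7
Every bag has size at most 3, so the width is 3 − 1 = 2 and tw(G) ≤ 2. On the other hand G contains the 3-clique {d, e, g}. A clique must lie in a single bag of any decomposition, so no decomposition can have width below 2. Combining the bounds, tw(G) = 2.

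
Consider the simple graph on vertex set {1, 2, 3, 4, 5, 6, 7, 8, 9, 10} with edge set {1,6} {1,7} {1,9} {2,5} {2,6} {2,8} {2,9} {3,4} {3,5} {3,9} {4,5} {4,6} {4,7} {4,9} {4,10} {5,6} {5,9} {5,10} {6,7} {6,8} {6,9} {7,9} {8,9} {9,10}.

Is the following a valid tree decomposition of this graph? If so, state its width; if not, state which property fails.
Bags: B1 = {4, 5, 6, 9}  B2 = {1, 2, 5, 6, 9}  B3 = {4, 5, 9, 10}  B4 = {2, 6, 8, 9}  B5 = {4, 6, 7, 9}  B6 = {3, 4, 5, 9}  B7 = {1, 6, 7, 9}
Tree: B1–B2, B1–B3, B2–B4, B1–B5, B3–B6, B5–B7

A tree decomposition must satisfy three properties: every vertex lies in some bag; for every edge, both endpoints lie together in some bag; and for every vertex, the bags containing it form a connected subtree. Here bags containing vertex 1 are not connected in the tree, so the decomposition is invalid.

No — bags containing vertex 1 are not connected in the tree.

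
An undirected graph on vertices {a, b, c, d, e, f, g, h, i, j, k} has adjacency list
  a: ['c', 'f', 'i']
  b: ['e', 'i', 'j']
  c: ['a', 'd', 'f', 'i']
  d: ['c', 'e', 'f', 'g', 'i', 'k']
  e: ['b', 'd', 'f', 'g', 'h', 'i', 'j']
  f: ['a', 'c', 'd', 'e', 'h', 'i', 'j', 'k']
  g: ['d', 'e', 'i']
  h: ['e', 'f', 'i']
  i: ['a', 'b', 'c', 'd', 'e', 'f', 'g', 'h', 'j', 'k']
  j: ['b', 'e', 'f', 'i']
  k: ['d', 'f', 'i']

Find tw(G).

3

A width-3 tree decomposition is:
Bags: B1 = {c, d, f, i}  B2 = {d, f, i, k}  B3 = {d, e, f, i}  B4 = {e, f, h, i}  B5 = {d, e, g, i}  B6 = {a, c, f, i}  B7 = {e, f, i, j}  B8 = {b, e, i, j}
Tree: B1–B2, B1–B3, B3–B4, B3–B5, B1–B6, B4–B7, B7–B8
Every bag has size at most 4, so the width is 4 − 1 = 3 and tw(G) ≤ 3. On the other hand G contains the 4-clique {d, e, g, i}. A clique must lie in a single bag of any decomposition, so no decomposition can have width below 3. The upper and lower bounds meet at 3, so that is the treewidth.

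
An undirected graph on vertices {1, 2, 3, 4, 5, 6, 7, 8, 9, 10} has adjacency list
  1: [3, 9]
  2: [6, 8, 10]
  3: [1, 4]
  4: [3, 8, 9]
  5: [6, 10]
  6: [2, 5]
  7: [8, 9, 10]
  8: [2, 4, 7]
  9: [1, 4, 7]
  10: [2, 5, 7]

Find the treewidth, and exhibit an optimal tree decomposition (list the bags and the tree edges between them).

Each bag holds 3 vertices, so the decomposition has width 2, which upper-bounds the treewidth. For the lower bound, G contains the cycle 1–3–4–9–1, so G is not a forest; only forests have treewidth ≤ 1, hence tw(G) ≥ 2. Combining the bounds, tw(G) = 2.

Treewidth 2.
One such decomposition:
Bags: B1 = {1, 3, 9}  B2 = {3, 4, 9}  B3 = {4, 7, 9}  B4 = {4, 7, 8}  B5 = {7, 8, 10}  B6 = {2, 8, 10}  B7 = {2, 5, 10}  B8 = {2, 5, 6}
Tree: B1–B2, B2–B3, B3–B4, B4–B5, B5–B6, B6–B7, B7–B8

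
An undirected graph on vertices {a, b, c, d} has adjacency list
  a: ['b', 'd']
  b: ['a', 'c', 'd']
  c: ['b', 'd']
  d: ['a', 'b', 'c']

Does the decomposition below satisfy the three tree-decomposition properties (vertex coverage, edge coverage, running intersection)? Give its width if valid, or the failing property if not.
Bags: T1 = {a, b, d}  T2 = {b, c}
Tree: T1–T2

No — edge (d,c) lies in no bag.

A tree decomposition must satisfy three properties: every vertex lies in some bag; for every edge, both endpoints lie together in some bag; and for every vertex, the bags containing it form a connected subtree. Here edge (d,c) lies in no bag, so the decomposition is invalid.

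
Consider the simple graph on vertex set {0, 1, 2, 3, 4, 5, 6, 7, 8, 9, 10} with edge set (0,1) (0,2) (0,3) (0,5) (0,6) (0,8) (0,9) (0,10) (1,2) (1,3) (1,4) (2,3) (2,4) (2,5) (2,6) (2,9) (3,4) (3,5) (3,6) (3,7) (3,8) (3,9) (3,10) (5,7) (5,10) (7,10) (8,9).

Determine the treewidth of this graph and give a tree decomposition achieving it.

Treewidth 3.
One optimal decomposition is:
Bags: B1 = {0, 2, 3, 9}  B2 = {0, 1, 2, 3}  B3 = {0, 2, 3, 5}  B4 = {0, 2, 3, 6}  B5 = {0, 3, 5, 10}  B6 = {1, 2, 3, 4}  B7 = {3, 5, 7, 10}  B8 = {0, 3, 8, 9}
Tree: B1–B2, B2–B3, B2–B4, B3–B5, B2–B6, B5–B7, B1–B8

Each bag holds 4 vertices, so the decomposition has width 3, which upper-bounds the treewidth. Conversely, {0, 3, 8, 9} is a clique of size 4, and the vertices of any clique must share a bag in every tree decomposition; so some bag has ≥ 4 vertices and tw(G) ≥ 3. The upper and lower bounds meet at 3, so that is the treewidth.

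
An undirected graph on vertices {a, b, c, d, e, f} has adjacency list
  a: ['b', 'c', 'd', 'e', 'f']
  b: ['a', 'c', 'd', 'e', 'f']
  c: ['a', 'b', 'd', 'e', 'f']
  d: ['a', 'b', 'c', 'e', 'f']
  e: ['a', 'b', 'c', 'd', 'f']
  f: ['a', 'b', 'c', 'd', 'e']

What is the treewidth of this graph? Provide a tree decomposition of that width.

With just one bag of size 6, the width is 6 − 1 = 5, so tw(G) ≤ 5. On the other hand G contains the 6-clique {a, b, c, d, e, f}. A clique must lie in a single bag of any decomposition, so no decomposition can have width below 5. Combining the bounds, tw(G) = 5.

Treewidth 5.
One such decomposition:
Bags: B1 = {a, b, c, d, e, f}
Tree: (single bag)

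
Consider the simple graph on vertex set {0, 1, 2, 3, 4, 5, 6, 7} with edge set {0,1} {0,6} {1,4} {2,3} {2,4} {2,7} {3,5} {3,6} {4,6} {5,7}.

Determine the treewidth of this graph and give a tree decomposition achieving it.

Each bag holds 3 vertices, so the decomposition has width 2, which upper-bounds the treewidth. For the lower bound, G contains the cycle 0–1–4–6–0, so G is not a forest; only forests have treewidth ≤ 1, hence tw(G) ≥ 2. Combining the bounds, tw(G) = 2.

Treewidth 2.
One such decomposition:
Bags: B1 = {0, 1, 6}  B2 = {1, 4, 6}  B3 = {3, 4, 6}  B4 = {2, 3, 4}  B5 = {2, 3, 5}  B6 = {2, 5, 7}
Tree: B1–B2, B2–B3, B3–B4, B4–B5, B5–B6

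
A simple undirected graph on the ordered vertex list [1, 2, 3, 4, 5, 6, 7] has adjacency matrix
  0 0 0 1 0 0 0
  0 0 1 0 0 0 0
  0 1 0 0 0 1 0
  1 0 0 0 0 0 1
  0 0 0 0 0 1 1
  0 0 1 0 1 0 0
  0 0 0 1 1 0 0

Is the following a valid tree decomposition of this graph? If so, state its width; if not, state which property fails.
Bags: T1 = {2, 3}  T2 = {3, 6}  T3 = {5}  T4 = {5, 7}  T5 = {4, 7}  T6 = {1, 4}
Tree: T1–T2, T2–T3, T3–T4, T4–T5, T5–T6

No — edge (6,5) lies in no bag.

A tree decomposition must satisfy three properties: every vertex lies in some bag; for every edge, both endpoints lie together in some bag; and for every vertex, the bags containing it form a connected subtree. Here edge (6,5) lies in no bag, so the decomposition is invalid.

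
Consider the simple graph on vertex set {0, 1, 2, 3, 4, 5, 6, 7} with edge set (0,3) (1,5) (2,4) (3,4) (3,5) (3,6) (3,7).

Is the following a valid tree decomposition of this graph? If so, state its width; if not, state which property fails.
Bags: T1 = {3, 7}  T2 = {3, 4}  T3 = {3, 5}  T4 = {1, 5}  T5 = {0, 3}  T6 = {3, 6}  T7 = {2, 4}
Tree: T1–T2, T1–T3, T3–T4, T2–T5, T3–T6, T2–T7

Yes; width 1.

Every vertex of G appears in some bag (union = {0, 1, 2, 3, 4, 5, 6, 7}); every edge is covered by a bag; and for each vertex v the set of bags containing v is connected in the bag tree. The decomposition is therefore valid. The largest bag has 2 vertices, so the width is 1.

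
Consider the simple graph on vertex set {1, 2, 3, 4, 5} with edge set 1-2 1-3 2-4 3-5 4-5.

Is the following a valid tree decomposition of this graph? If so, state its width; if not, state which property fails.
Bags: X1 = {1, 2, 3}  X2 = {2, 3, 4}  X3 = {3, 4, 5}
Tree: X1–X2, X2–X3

Every vertex of G appears in some bag (union = {1, 2, 3, 4, 5}); every edge is covered by a bag; and for each vertex v the set of bags containing v is connected in the bag tree. The decomposition is therefore valid. The largest bag has 3 vertices, so the width is 2.

Yes; width 2.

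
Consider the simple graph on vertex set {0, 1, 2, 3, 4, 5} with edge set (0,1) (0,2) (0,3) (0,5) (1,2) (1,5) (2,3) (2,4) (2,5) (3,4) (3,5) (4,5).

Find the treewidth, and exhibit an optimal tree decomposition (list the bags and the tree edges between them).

Treewidth 3.
One optimal decomposition is:
Bags: B1 = {2, 3, 4, 5}  B2 = {0, 2, 3, 5}  B3 = {0, 1, 2, 5}
Tree: B1–B2, B2–B3

The largest bag has 4 vertices, giving width 3; this decomposition certifies tw(G) ≤ 3. For the lower bound, the 4 vertices {0, 1, 2, 5} are pairwise adjacent, and any tree decomposition puts a clique entirely inside one bag — forcing width ≥ 3. Hence tw(G) = 3 exactly.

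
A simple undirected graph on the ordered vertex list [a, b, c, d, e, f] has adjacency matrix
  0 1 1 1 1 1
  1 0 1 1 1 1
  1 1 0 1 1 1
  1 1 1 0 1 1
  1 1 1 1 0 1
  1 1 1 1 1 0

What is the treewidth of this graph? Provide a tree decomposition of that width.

Treewidth 5.
One optimal decomposition is:
Bags: B1 = {a, b, c, d, e, f}
Tree: (single bag)

A single bag containing all 6 vertices is trivially a valid decomposition of width 5. On the other hand G contains the 6-clique {a, b, c, d, e, f}. A clique must lie in a single bag of any decomposition, so no decomposition can have width below 5. The upper and lower bounds meet at 5, so that is the treewidth.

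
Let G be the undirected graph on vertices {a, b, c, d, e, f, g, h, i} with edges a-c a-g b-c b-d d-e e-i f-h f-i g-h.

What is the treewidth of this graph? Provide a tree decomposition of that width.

Every bag has size at most 3, so the width is 3 − 1 = 2 and tw(G) ≤ 2. The edges d–e–i–f–h–g–a–c–b–d form a cycle, so G is not a tree and its treewidth is at least 2. Therefore the treewidth is 2.

Treewidth 2.
One optimal decomposition is:
Bags: B1 = {d, e, i}  B2 = {d, f, i}  B3 = {d, f, h}  B4 = {d, g, h}  B5 = {a, d, g}  B6 = {a, c, d}  B7 = {b, c, d}
Tree: B1–B2, B2–B3, B3–B4, B4–B5, B5–B6, B6–B7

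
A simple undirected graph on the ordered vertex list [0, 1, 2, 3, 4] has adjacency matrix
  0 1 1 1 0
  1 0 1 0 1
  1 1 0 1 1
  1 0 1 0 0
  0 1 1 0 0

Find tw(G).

A width-2 tree decomposition is:
Bags: B1 = {0, 1, 2}  B2 = {1, 2, 4}  B3 = {0, 2, 3}
Tree: B1–B2, B1–B3
Each bag holds 3 vertices, so the decomposition has width 2, which upper-bounds the treewidth. On the other hand G contains the 3-clique {0, 1, 2}. A clique must lie in a single bag of any decomposition, so no decomposition can have width below 2. The upper and lower bounds meet at 2, so that is the treewidth.

2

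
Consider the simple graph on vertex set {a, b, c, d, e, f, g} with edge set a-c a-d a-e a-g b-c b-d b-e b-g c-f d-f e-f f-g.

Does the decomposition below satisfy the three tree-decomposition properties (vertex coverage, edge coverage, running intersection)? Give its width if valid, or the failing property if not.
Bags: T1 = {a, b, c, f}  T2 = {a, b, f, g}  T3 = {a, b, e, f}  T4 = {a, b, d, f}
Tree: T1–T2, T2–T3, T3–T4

Checking the three conditions: (i) the bags cover all of {a, b, c, d, e, f, g}; (ii) for each edge, some bag contains both endpoints; (iii) the bags containing any fixed vertex form a subtree. All hold, so the decomposition is valid with width 4 − 1 = 3.

Yes; width 3.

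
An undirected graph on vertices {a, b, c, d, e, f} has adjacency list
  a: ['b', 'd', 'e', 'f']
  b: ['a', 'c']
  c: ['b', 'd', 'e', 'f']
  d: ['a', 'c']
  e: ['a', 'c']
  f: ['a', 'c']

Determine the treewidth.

A width-2 tree decomposition is:
Bags: B1 = {a, c, d}  B2 = {a, b, c}  B3 = {a, c, f}  B4 = {a, c, e}
Tree: B1–B2, B2–B3, B3–B4
Each bag holds 3 vertices, so the decomposition has width 2, which upper-bounds the treewidth. Since d–c–b–a–d is a cycle in G, G is not acyclic. Forests are exactly the graphs of treewidth ≤ 1, so tw(G) ≥ 2. Combining the bounds, tw(G) = 2.

2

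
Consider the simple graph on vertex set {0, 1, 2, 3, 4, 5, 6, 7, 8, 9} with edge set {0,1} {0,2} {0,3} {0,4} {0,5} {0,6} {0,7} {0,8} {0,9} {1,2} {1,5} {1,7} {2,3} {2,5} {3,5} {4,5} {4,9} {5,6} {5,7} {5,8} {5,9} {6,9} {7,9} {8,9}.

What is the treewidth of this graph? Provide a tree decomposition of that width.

Treewidth 3.
Bags: B1 = {0, 4, 5, 9}  B2 = {0, 5, 6, 9}  B3 = {0, 5, 7, 9}  B4 = {0, 5, 8, 9}  B5 = {0, 1, 5, 7}  B6 = {0, 1, 2, 5}  B7 = {0, 2, 3, 5}
Tree: B1–B2, B1–B3, B3–B4, B3–B5, B5–B6, B6–B7

Every bag has size at most 4, so the width is 4 − 1 = 3 and tw(G) ≤ 3. On the other hand G contains the 4-clique {0, 1, 2, 5}. A clique must lie in a single bag of any decomposition, so no decomposition can have width below 3. Therefore the treewidth is 3.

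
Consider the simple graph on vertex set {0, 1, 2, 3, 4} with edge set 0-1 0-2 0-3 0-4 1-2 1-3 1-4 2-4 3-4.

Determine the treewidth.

A width-3 tree decomposition is:
Bags: B1 = {0, 1, 3, 4}  B2 = {0, 1, 2, 4}
Tree: B1–B2
Each bag holds 4 vertices, so the decomposition has width 3, which upper-bounds the treewidth. On the other hand G contains the 4-clique {0, 1, 2, 4}. A clique must lie in a single bag of any decomposition, so no decomposition can have width below 3. The upper and lower bounds meet at 3, so that is the treewidth.

3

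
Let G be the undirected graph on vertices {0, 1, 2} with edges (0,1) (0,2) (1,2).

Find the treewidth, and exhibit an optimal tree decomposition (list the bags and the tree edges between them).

With just one bag of size 3, the width is 3 − 1 = 2, so tw(G) ≤ 2. For the lower bound, the 3 vertices {0, 1, 2} are pairwise adjacent, and any tree decomposition puts a clique entirely inside one bag — forcing width ≥ 2. Hence tw(G) = 2 exactly.

Treewidth 2.
Bags: B1 = {0, 1, 2}
Tree: (single bag)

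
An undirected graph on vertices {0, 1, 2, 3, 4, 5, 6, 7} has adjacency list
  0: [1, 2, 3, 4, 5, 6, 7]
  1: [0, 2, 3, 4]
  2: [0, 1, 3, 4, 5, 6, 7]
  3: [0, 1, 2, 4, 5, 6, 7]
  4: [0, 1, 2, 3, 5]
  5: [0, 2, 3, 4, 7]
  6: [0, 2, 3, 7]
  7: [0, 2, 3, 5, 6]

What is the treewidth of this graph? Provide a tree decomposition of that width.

Treewidth 4.
One such decomposition:
Bags: B1 = {0, 2, 3, 5, 7}  B2 = {0, 2, 3, 4, 5}  B3 = {0, 1, 2, 3, 4}  B4 = {0, 2, 3, 6, 7}
Tree: B1–B2, B2–B3, B1–B4

The largest bag has 5 vertices, giving width 4; this decomposition certifies tw(G) ≤ 4. For the lower bound, the 5 vertices {0, 1, 2, 3, 4} are pairwise adjacent, and any tree decomposition puts a clique entirely inside one bag — forcing width ≥ 4. Hence tw(G) = 4 exactly.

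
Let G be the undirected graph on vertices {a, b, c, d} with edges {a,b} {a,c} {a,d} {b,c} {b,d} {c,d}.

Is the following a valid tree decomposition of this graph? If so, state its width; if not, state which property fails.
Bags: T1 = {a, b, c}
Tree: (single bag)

A tree decomposition must satisfy three properties: every vertex lies in some bag; for every edge, both endpoints lie together in some bag; and for every vertex, the bags containing it form a connected subtree. Here vertex d appears in no bag, so the decomposition is invalid.

No — vertex d appears in no bag.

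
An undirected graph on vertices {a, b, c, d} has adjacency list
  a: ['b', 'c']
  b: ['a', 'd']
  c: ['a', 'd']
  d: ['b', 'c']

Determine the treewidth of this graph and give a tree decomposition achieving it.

The largest bag has 3 vertices, giving width 2; this decomposition certifies tw(G) ≤ 2. Since b–a–c–d–b is a cycle in G, G is not acyclic. Forests are exactly the graphs of treewidth ≤ 1, so tw(G) ≥ 2. Hence tw(G) = 2 exactly.

Treewidth 2.
One such decomposition:
Bags: B1 = {a, b, c}  B2 = {b, c, d}
Tree: B1–B2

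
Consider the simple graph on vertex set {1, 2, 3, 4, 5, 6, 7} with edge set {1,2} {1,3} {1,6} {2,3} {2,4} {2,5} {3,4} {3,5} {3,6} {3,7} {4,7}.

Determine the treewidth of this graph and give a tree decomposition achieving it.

The largest bag has 3 vertices, giving width 2; this decomposition certifies tw(G) ≤ 2. On the other hand G contains the 3-clique {1, 2, 3}. A clique must lie in a single bag of any decomposition, so no decomposition can have width below 2. Hence tw(G) = 2 exactly.

Treewidth 2.
Bags: B1 = {1, 2, 3}  B2 = {2, 3, 5}  B3 = {2, 3, 4}  B4 = {1, 3, 6}  B5 = {3, 4, 7}
Tree: B1–B2, B1–B3, B1–B4, B3–B5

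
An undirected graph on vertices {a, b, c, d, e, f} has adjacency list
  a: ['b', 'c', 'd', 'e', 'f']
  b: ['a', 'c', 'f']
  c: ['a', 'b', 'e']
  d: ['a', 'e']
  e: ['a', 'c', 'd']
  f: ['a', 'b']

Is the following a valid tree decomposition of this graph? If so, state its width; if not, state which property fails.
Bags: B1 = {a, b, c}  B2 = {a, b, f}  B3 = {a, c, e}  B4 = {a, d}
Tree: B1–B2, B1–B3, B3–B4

No — edge (e,d) lies in no bag.

A tree decomposition must satisfy three properties: every vertex lies in some bag; for every edge, both endpoints lie together in some bag; and for every vertex, the bags containing it form a connected subtree. Here edge (e,d) lies in no bag, so the decomposition is invalid.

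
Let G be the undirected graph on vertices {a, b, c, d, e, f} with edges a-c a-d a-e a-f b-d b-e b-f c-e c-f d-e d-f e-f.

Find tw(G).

3

A width-3 tree decomposition is:
Bags: B1 = {b, d, e, f}  B2 = {a, d, e, f}  B3 = {a, c, e, f}
Tree: B1–B2, B2–B3
Each bag holds 4 vertices, so the decomposition has width 3, which upper-bounds the treewidth. For the lower bound, the 4 vertices {a, d, e, f} are pairwise adjacent, and any tree decomposition puts a clique entirely inside one bag — forcing width ≥ 3. Therefore the treewidth is 3.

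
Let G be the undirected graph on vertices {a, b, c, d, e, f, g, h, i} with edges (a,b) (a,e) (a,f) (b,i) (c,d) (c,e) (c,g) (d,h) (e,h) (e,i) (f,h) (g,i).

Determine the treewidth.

3

A width-3 tree decomposition is:
Bags: B1 = {c, d, f, h}  B2 = {c, e, f, h}  B3 = {a, c, e, f}  B4 = {a, c, e, g}  B5 = {a, e, g, i}  B6 = {a, b, g, i}
Tree: B1–B2, B2–B3, B3–B4, B4–B5, B5–B6
The largest bag has 4 vertices, giving width 3; this decomposition certifies tw(G) ≤ 3. For the lower bound: the 4 vertex sets {d,f,h}, {c}, {e}, {a,b,g,i} are disjoint, each induces a connected subgraph, and every pair is joined by at least one edge of G. Contracting each set to a single vertex therefore yields K_{4} as a minor, and since treewidth is minor-monotone, tw(G) ≥ tw(K_{4}) = 3. Combining the bounds, tw(G) = 3.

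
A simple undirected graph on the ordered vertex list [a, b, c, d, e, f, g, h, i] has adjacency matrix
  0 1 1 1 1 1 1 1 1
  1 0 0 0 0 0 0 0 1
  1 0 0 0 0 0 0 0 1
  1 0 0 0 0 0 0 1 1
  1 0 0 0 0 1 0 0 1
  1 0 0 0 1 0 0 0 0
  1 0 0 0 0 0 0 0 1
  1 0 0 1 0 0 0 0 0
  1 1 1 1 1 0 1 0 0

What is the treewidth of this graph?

2

A width-2 tree decomposition is:
Bags: B1 = {a, b, i}  B2 = {a, g, i}  B3 = {a, e, i}  B4 = {a, e, f}  B5 = {a, d, i}  B6 = {a, d, h}  B7 = {a, c, i}
Tree: B1–B2, B1–B3, B3–B4, B2–B5, B5–B6, B1–B7
The largest bag has 3 vertices, giving width 2; this decomposition certifies tw(G) ≤ 2. For the lower bound, the 3 vertices {a, d, h} are pairwise adjacent, and any tree decomposition puts a clique entirely inside one bag — forcing width ≥ 2. Combining the bounds, tw(G) = 2.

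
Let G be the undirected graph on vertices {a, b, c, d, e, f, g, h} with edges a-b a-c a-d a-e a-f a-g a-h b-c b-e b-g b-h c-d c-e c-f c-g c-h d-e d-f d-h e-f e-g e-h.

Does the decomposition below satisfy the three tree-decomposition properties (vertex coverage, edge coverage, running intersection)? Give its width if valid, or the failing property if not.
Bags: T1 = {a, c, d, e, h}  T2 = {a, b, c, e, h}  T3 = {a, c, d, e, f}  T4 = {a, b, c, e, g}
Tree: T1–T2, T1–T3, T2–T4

Vertex coverage: the bags together contain {a, b, c, d, e, f, g, h}, the full vertex set. Edge coverage: each edge of G has both endpoints in at least one bag. Running intersection: for every vertex, the bags containing it form a connected subtree. All three properties hold, so this is a valid tree decomposition of width max|bag| − 1 = 4, and hence tw(G) ≤ 4.

Yes; width 4.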